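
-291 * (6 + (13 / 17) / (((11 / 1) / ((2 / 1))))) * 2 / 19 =-668136 / 3553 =-188.05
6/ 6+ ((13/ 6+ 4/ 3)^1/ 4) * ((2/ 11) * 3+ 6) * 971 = 61184/ 11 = 5562.18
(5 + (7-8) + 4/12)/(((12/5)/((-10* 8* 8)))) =-10400/9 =-1155.56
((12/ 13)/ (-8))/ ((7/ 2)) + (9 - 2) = 634/ 91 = 6.97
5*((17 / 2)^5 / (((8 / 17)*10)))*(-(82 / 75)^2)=-40575253489 / 720000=-56354.52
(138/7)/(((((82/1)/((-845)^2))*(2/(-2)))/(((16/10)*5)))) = -394141800/287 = -1373316.38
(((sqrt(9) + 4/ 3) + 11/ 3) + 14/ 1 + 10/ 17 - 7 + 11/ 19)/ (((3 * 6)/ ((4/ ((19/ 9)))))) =10444/ 6137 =1.70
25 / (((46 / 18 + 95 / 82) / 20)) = 369000 / 2741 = 134.62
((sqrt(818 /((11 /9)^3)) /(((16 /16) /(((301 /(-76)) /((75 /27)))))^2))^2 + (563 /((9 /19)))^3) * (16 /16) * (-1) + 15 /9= -10615707153515886484455690809 /6322516798950000000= -1679031862.01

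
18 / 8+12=57 / 4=14.25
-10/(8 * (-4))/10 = 1/32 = 0.03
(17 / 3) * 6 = 34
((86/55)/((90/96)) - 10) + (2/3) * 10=-458/275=-1.67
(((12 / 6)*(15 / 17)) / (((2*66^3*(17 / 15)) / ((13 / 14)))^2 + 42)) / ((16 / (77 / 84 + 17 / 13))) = 563875 / 1131967372327745856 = 0.00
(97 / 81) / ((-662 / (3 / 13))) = -97 / 232362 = -0.00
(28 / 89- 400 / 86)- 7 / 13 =-242537 / 49751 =-4.88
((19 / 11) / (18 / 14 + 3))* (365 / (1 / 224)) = 1087408 / 33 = 32951.76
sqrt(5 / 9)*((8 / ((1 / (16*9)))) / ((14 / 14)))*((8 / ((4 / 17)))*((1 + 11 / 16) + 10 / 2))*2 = 174624*sqrt(5) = 390471.13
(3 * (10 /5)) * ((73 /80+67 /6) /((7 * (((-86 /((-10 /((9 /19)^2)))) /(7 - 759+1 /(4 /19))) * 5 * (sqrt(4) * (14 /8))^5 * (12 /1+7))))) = -3359941 /41813415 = -0.08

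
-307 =-307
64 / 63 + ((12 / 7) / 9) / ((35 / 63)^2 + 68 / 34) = 12940 / 11781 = 1.10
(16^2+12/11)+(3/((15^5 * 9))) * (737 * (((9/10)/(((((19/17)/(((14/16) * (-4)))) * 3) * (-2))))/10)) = 16321095964733/63483750000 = 257.09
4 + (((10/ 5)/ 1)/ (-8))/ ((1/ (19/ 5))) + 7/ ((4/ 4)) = 201/ 20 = 10.05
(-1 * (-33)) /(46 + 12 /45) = 495 /694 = 0.71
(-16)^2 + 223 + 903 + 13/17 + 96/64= 47065/34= 1384.26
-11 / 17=-0.65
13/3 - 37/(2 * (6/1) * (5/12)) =-46/15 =-3.07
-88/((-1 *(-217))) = -88/217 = -0.41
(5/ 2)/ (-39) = -5/ 78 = -0.06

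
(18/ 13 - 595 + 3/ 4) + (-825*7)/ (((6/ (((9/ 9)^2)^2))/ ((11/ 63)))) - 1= -761.92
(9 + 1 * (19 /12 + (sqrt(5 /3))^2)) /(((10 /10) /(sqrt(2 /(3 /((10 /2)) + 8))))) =49 * sqrt(430) /172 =5.91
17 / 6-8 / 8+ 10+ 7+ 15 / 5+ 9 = 185 / 6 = 30.83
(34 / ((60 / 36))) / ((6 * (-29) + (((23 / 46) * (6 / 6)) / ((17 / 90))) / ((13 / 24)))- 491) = -22542 / 729425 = -0.03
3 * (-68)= -204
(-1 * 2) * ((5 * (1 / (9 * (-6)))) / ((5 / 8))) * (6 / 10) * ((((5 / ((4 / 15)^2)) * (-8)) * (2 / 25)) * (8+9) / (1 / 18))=-2448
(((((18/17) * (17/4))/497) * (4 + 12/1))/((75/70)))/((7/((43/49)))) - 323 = -39328031/121765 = -322.98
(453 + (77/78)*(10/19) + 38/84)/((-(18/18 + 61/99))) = -31082733/110656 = -280.90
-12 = -12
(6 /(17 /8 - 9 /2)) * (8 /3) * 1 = -128 /19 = -6.74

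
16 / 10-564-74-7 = -3217 / 5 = -643.40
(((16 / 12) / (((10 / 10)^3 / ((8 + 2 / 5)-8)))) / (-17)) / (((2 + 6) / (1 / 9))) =-1 / 2295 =-0.00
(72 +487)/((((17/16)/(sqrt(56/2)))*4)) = 4472*sqrt(7)/17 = 695.99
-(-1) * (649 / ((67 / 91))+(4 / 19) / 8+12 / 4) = 2251947 / 2546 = 884.50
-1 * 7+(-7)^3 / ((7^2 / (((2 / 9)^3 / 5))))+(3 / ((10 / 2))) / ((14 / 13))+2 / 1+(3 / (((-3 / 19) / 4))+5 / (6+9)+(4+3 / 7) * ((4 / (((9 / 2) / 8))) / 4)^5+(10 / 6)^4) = 25761697 / 4133430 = 6.23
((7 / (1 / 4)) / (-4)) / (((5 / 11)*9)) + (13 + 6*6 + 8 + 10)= 2938 / 45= 65.29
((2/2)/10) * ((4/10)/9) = 1/225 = 0.00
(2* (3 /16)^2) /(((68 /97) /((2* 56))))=6111 /544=11.23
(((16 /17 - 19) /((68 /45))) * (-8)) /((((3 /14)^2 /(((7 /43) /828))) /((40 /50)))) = 842408 /2572389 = 0.33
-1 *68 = -68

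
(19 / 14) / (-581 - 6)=-19 / 8218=-0.00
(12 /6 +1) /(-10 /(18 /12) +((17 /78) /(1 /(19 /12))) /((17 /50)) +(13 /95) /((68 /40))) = -453492 /842167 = -0.54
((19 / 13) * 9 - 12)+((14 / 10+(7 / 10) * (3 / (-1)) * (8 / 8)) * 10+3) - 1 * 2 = -4.85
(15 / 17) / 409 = 15 / 6953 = 0.00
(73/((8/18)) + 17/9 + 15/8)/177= 12097/12744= 0.95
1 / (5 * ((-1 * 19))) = -1 / 95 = -0.01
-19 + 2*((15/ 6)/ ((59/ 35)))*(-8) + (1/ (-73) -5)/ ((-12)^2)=-4420391/ 103368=-42.76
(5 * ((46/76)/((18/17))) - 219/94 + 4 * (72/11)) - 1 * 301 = -96996547/353628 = -274.29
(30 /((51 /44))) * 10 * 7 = 30800 /17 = 1811.76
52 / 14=3.71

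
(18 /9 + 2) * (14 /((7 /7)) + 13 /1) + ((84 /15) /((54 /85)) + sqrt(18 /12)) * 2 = sqrt(6) + 3392 /27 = 128.08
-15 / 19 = -0.79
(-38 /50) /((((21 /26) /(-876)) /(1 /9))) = 144248 /1575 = 91.59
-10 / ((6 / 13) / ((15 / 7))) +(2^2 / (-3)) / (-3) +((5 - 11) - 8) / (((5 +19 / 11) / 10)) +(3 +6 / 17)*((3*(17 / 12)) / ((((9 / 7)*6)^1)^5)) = -10591255821905 / 158564988288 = -66.79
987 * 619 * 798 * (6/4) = 731310741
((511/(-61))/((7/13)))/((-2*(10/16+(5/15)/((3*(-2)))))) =34164/2501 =13.66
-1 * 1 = -1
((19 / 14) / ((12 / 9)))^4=10556001 / 9834496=1.07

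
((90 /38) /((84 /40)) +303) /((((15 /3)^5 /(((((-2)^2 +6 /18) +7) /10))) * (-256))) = -229211 /532000000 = -0.00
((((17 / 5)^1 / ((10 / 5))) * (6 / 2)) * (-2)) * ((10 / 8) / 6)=-17 / 8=-2.12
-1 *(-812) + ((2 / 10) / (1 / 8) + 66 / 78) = 52939 / 65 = 814.45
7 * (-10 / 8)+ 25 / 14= -195 / 28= -6.96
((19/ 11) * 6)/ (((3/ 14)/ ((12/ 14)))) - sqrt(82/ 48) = 456/ 11 - sqrt(246)/ 12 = 40.15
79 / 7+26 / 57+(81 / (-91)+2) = 66662 / 5187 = 12.85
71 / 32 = 2.22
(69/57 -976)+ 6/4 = -973.29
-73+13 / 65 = -364 / 5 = -72.80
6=6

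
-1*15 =-15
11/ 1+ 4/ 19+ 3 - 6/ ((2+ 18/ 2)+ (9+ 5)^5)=145215336/ 10218865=14.21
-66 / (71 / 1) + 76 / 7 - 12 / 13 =58178 / 6461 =9.00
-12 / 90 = -2 / 15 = -0.13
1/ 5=0.20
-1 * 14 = -14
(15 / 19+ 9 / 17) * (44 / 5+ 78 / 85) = 351876 / 27455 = 12.82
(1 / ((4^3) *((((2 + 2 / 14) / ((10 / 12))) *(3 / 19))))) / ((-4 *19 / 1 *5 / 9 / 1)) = -7 / 7680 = -0.00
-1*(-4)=4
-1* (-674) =674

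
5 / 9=0.56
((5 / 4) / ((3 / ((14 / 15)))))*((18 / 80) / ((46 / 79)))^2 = 393183 / 6771200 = 0.06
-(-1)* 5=5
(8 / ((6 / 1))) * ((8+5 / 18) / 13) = 298 / 351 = 0.85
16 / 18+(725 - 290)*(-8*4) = -125272 / 9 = -13919.11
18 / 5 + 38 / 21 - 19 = -13.59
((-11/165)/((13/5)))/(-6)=1/234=0.00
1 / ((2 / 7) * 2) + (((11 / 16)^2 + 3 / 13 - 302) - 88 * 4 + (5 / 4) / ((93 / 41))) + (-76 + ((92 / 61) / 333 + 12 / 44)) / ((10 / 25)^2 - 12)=-549798801155867 / 852930194688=-644.60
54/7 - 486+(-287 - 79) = -5910/7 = -844.29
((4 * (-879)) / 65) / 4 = -879 / 65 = -13.52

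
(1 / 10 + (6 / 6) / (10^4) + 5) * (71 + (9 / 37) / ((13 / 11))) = 6987137 / 19240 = 363.16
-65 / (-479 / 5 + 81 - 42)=325 / 284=1.14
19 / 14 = 1.36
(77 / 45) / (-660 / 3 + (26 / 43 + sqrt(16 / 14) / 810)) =-398492938305 / 51093991873301 - 1281357 *sqrt(14) / 102187983746602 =-0.01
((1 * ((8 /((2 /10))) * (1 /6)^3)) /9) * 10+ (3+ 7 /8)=7933 /1944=4.08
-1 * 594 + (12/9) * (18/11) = -6510/11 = -591.82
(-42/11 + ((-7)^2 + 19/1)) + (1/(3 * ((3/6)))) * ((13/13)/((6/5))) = 6409/99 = 64.74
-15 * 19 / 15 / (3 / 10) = -190 / 3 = -63.33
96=96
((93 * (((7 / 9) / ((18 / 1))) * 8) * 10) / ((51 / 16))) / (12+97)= 138880 / 150093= 0.93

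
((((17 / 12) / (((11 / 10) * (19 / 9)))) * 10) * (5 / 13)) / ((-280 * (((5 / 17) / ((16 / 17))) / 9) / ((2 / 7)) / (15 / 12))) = -0.09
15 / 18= 5 / 6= 0.83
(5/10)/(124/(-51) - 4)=-51/656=-0.08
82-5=77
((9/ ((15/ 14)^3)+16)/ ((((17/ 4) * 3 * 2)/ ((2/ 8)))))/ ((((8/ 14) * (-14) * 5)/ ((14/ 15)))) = -7651/ 1434375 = -0.01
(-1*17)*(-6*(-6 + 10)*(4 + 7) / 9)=1496 / 3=498.67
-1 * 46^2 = -2116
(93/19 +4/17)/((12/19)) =1657/204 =8.12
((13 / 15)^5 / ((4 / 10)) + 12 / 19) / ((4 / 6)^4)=10699567 / 1140000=9.39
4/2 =2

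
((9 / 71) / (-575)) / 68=-9 / 2776100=-0.00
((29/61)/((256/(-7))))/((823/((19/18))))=-0.00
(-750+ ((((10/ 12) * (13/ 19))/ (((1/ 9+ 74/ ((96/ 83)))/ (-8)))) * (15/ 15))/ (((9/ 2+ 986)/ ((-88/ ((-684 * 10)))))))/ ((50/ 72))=-16200089092968/ 15000082475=-1080.00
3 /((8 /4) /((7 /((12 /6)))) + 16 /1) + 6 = 717 /116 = 6.18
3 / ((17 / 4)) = 12 / 17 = 0.71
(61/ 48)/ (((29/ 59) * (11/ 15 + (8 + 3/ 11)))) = 197945/ 689504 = 0.29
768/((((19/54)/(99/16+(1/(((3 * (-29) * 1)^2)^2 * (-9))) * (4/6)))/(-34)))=-166611457859648/362835153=-459193.26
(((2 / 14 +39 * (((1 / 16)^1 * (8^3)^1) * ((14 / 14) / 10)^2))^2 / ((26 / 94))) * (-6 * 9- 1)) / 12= -2522795077 / 955500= -2640.29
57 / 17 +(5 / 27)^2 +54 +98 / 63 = 730478 / 12393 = 58.94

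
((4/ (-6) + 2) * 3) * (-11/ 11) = -4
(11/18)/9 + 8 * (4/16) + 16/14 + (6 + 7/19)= 206393/21546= 9.58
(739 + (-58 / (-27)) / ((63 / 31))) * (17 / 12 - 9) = -16364881 / 2916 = -5612.10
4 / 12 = 0.33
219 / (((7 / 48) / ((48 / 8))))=63072 / 7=9010.29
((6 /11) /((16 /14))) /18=7 /264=0.03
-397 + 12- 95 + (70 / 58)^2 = -402455 / 841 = -478.54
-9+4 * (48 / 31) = -2.81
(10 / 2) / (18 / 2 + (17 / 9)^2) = 405 / 1018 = 0.40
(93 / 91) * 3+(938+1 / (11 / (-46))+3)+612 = 1553436 / 1001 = 1551.88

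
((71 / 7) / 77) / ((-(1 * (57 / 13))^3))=-155987 / 99819027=-0.00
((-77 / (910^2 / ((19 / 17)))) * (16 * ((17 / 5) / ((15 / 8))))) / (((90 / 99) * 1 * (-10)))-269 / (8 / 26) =-874.25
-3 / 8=-0.38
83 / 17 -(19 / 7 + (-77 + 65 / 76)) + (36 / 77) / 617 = 4807013919 / 61381628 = 78.31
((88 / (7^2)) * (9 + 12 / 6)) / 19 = 968 / 931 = 1.04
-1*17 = -17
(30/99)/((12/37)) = 185/198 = 0.93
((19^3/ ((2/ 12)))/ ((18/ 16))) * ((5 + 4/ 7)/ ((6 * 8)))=89167/ 21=4246.05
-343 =-343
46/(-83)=-46/83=-0.55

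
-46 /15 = -3.07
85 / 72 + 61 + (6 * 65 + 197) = 46741 / 72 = 649.18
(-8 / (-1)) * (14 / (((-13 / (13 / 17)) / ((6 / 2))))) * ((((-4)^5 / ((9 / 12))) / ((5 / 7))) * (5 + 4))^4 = -18393155741743470084096 / 10625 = -1731120540399385419.68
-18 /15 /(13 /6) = -36 /65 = -0.55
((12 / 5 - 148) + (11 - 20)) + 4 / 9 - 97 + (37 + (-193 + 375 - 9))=-1852 / 45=-41.16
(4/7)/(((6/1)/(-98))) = -28/3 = -9.33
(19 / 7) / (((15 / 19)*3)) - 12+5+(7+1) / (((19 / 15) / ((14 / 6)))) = 8.88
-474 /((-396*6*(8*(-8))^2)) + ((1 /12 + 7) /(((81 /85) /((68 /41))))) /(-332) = -5526744601 /149032452096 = -0.04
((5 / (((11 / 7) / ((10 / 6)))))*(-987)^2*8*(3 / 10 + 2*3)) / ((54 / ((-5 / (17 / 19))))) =-5038618550 / 187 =-26944484.22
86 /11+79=955 /11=86.82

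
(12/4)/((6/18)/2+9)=18/55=0.33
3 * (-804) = -2412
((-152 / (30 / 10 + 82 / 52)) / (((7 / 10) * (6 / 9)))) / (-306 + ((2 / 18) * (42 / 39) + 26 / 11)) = 38146680 / 162695729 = 0.23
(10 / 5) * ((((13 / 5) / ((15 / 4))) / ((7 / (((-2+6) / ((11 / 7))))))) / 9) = 416 / 7425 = 0.06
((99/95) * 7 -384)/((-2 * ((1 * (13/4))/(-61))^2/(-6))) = -6391844496/16055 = -398121.74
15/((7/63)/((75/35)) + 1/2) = 4050/149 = 27.18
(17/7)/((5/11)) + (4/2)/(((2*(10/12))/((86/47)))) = 12401/1645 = 7.54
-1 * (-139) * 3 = 417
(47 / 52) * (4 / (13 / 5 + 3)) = 235 / 364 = 0.65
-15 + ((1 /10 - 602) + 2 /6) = -18497 /30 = -616.57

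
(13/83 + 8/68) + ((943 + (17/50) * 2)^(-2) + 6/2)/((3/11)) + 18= 68970595474577/2356013570112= 29.27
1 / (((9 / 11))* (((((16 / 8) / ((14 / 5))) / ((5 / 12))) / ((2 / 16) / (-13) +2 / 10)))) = 847 / 6240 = 0.14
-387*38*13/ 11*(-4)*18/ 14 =6882408/ 77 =89381.92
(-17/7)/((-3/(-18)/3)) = -43.71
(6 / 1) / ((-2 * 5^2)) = -3 / 25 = -0.12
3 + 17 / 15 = 62 / 15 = 4.13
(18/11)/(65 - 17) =3/88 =0.03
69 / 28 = 2.46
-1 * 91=-91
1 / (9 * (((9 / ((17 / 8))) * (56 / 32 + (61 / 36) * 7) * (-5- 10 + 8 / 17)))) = -289 / 2178540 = -0.00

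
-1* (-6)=6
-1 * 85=-85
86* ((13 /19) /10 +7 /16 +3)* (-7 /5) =-1604029 /3800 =-422.11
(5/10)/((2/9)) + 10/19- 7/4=39/38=1.03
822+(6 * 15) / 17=14064 / 17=827.29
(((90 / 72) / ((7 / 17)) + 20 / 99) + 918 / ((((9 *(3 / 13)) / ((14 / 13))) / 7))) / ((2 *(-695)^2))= 9245279 / 2677890600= 0.00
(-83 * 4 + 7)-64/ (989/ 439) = -349521/ 989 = -353.41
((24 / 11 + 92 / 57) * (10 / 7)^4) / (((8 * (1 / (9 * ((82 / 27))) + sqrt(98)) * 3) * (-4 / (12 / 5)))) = 6970000 / 47237646841 - 571540000 * sqrt(2) / 20244705789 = -0.04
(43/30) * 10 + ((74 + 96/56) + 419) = 10690/21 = 509.05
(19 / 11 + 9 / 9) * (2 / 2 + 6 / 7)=390 / 77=5.06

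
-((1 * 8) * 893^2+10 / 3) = -19138786 / 3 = -6379595.33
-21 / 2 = -10.50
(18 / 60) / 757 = 3 / 7570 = 0.00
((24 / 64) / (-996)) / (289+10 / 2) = -0.00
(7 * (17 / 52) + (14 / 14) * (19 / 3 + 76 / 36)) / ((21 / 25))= 125575 / 9828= 12.78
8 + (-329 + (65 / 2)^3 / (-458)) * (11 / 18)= -15753275 / 65952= -238.86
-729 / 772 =-0.94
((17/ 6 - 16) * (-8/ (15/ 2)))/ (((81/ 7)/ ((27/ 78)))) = 2212/ 5265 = 0.42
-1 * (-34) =34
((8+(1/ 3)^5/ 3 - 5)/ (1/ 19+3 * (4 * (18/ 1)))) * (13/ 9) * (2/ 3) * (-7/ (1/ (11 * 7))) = -582590008/ 80798715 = -7.21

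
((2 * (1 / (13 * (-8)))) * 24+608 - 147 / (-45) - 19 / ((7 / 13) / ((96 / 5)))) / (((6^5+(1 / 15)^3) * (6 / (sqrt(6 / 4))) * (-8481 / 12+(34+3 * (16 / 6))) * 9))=2275475 * sqrt(6) / 19050704033907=0.00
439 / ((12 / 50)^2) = 274375 / 36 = 7621.53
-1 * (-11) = 11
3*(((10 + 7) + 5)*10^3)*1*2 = 132000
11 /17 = 0.65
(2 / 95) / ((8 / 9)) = 9 / 380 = 0.02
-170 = -170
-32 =-32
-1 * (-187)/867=11/51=0.22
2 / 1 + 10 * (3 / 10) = 5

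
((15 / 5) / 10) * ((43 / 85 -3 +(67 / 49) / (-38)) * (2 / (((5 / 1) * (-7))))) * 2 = 1201317 / 13848625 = 0.09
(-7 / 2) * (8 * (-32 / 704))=14 / 11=1.27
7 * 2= 14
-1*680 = -680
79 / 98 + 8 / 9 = 1495 / 882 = 1.70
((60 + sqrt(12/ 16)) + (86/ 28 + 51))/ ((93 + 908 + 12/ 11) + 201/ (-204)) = 0.11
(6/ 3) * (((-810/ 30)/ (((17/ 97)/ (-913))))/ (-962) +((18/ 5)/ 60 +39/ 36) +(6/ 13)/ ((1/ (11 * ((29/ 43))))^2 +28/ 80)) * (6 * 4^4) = -441799.12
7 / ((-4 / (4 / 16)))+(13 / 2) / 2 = 2.81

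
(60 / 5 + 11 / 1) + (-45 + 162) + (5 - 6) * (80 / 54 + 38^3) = -1477804 / 27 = -54733.48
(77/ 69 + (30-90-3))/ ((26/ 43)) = -91805/ 897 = -102.35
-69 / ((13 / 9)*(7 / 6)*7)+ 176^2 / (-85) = -20048422 / 54145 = -370.27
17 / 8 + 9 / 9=25 / 8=3.12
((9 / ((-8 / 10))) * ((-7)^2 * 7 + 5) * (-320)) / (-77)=-1252800 / 77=-16270.13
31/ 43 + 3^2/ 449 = 14306/ 19307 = 0.74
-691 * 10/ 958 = -3455/ 479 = -7.21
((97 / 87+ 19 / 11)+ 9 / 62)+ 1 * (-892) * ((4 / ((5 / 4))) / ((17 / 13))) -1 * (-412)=-8915649839 / 5043390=-1767.79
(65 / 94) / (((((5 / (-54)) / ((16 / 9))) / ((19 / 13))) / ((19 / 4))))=-4332 / 47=-92.17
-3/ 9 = -1/ 3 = -0.33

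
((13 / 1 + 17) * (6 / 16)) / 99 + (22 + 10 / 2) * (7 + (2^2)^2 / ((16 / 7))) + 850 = 54037 / 44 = 1228.11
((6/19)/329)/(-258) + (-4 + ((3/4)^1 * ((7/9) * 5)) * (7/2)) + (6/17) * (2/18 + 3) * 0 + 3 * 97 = 1917300445/6451032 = 297.21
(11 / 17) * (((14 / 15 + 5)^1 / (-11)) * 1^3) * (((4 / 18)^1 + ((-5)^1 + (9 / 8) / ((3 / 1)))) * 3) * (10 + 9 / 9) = 310343 / 6120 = 50.71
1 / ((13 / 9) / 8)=72 / 13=5.54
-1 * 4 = -4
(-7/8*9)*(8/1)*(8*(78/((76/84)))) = -825552/19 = -43450.11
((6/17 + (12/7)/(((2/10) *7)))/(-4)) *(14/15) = -219/595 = -0.37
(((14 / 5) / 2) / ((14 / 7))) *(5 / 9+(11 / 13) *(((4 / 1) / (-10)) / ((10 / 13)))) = 91 / 1125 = 0.08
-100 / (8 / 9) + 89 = -47 / 2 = -23.50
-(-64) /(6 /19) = 608 /3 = 202.67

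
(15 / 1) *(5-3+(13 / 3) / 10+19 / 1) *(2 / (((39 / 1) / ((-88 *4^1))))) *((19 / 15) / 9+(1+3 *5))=-493186144 / 5265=-93672.58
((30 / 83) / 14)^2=225 / 337561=0.00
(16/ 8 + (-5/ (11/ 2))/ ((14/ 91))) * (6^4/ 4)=-13932/ 11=-1266.55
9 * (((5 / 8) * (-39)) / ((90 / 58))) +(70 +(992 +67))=7901 / 8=987.62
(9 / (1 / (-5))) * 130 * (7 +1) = -46800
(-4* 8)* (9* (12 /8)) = -432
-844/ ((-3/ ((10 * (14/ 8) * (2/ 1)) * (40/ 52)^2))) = 2954000/ 507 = 5826.43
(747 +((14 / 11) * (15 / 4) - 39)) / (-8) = -15681 / 176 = -89.10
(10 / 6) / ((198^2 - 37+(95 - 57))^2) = 1 / 922219215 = 0.00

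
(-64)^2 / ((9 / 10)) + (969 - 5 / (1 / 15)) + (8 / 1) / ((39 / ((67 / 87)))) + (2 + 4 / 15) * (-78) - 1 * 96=87750938 / 16965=5172.47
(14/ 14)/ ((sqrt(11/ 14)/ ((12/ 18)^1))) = 2 * sqrt(154)/ 33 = 0.75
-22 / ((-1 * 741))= 22 / 741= 0.03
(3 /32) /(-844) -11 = -297091 /27008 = -11.00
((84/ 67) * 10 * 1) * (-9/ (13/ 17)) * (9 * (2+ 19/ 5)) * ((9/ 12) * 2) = -10063116/ 871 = -11553.52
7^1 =7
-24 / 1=-24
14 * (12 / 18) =9.33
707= 707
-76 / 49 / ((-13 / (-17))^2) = -21964 / 8281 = -2.65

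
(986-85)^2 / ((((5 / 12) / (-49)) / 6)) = -2864033928 / 5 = -572806785.60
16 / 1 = 16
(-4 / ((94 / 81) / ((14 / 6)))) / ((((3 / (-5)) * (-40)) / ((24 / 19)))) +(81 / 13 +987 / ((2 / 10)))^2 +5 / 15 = 11054260400855 / 452751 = 24415761.42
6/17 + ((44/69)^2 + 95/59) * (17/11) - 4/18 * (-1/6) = 552626432/157584339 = 3.51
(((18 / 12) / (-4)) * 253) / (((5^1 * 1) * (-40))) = 759 / 1600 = 0.47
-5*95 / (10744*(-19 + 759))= -95 / 1590112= -0.00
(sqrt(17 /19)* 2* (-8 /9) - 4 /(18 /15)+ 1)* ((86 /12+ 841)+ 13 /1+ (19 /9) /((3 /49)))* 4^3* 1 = -10833760 /81 - 24762880* sqrt(323) /4617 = -230142.47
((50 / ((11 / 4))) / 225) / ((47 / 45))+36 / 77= 1972 / 3619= 0.54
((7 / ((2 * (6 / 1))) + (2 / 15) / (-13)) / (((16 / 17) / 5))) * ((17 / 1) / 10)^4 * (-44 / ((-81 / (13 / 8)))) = 2327145623 / 103680000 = 22.45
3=3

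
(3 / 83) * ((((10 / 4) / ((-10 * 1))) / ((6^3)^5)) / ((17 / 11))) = -11 / 884574684315648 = -0.00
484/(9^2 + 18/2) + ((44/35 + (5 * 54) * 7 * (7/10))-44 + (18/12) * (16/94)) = 1285.89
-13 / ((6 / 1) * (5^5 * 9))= -13 / 168750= -0.00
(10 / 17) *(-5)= -50 / 17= -2.94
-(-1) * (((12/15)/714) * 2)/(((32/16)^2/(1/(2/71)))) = 71/3570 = 0.02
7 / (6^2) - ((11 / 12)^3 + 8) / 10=-2359 / 3456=-0.68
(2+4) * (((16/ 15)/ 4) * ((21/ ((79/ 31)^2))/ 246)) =26908/ 1279405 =0.02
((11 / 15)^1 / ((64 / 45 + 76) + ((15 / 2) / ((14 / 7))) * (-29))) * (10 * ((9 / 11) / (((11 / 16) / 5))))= -86400 / 62029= -1.39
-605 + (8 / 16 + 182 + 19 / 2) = -413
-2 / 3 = -0.67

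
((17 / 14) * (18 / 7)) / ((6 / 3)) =153 / 98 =1.56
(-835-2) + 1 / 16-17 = -13663 / 16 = -853.94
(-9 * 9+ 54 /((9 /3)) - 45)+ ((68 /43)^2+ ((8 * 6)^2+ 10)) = 4083518 /1849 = 2208.50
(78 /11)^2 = 6084 /121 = 50.28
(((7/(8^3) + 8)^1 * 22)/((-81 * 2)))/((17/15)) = -0.96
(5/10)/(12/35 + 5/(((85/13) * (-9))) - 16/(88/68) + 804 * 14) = 58905/1324643182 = 0.00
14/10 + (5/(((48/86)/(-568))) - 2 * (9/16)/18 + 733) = -1044959/240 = -4354.00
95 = 95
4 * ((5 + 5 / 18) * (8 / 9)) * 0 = 0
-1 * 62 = -62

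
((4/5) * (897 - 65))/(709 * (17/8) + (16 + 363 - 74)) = 26624/72465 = 0.37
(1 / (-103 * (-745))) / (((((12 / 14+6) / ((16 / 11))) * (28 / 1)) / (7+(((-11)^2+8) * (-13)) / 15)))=-131 / 12661275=-0.00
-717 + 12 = -705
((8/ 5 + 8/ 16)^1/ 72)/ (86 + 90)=0.00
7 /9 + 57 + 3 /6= 1049 /18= 58.28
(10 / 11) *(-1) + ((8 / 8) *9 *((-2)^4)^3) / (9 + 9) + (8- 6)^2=22562 / 11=2051.09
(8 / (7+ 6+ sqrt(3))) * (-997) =-51844 / 83+ 3988 * sqrt(3) / 83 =-541.40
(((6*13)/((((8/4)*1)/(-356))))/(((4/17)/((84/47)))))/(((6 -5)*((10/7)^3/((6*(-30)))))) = 7650493578/1175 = 6511058.36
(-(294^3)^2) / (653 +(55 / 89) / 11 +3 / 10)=-988402827799.03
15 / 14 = 1.07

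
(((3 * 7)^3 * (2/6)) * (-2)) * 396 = -2444904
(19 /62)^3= 6859 /238328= 0.03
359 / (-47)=-359 / 47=-7.64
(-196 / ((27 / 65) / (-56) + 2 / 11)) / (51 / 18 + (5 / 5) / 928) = -1680645120 / 4238681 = -396.50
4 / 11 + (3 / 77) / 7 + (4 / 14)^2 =243 / 539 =0.45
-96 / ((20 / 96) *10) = -1152 / 25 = -46.08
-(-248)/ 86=124/ 43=2.88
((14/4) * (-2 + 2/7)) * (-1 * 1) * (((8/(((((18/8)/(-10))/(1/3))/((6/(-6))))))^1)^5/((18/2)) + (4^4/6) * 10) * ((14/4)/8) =2984225127520/43046721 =69325.26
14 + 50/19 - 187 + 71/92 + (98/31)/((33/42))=-98692899/596068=-165.57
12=12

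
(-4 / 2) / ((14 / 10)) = -10 / 7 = -1.43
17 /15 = 1.13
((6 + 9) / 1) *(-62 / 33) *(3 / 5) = -186 / 11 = -16.91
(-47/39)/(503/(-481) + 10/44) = 38258/25983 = 1.47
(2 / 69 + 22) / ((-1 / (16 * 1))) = -24320 / 69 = -352.46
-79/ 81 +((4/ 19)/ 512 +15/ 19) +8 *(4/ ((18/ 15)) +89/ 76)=7062097/ 196992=35.85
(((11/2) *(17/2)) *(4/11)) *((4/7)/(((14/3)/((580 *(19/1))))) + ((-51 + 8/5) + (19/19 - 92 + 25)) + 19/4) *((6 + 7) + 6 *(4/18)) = 887406953/2940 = 301839.10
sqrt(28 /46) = sqrt(322) /23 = 0.78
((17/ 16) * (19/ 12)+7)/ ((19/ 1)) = 1667/ 3648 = 0.46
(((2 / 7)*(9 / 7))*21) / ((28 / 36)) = 486 / 49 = 9.92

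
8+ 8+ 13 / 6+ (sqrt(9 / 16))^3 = 3569 / 192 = 18.59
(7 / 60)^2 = 49 / 3600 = 0.01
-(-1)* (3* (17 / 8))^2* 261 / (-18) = -75429 / 128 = -589.29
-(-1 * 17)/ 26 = 17/ 26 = 0.65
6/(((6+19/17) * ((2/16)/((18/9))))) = 1632/121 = 13.49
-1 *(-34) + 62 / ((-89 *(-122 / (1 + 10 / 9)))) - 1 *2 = 1564141 / 48861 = 32.01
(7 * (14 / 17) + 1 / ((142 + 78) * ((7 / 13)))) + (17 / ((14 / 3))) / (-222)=2788161 / 484330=5.76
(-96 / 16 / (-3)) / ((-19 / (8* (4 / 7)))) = -64 / 133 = -0.48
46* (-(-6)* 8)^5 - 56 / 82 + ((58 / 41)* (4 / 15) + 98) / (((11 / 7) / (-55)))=1441680427346 / 123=11720979084.11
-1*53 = -53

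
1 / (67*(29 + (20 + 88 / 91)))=91 / 304649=0.00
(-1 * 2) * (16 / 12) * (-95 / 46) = 380 / 69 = 5.51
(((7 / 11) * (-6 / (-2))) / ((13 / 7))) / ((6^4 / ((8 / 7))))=0.00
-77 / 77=-1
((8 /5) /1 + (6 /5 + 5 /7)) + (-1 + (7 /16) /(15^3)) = 2.51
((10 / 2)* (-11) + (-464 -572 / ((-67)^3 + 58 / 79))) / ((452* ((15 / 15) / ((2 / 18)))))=-12331508473 / 96656570892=-0.13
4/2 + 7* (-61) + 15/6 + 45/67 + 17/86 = -1214718/2881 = -421.63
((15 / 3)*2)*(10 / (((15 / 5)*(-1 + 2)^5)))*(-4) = -400 / 3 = -133.33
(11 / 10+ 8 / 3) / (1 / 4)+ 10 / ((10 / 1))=241 / 15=16.07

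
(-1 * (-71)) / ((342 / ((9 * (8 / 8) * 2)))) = 71 / 19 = 3.74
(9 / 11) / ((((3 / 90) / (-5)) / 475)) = -641250 / 11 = -58295.45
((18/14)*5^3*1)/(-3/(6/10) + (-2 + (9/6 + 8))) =450/7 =64.29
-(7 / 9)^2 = -49 / 81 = -0.60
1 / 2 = 0.50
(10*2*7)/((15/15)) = 140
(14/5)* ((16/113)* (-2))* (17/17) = -448/565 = -0.79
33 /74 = 0.45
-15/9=-5/3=-1.67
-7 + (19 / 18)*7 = 7 / 18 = 0.39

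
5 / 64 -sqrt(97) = 5 / 64 -sqrt(97) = -9.77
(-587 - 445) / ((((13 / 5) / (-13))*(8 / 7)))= 4515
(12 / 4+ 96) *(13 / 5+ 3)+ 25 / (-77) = 213319 / 385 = 554.08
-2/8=-1/4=-0.25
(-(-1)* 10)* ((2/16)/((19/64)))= 80/19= 4.21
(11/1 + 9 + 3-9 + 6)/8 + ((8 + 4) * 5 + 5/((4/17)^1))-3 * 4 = 287/4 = 71.75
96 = 96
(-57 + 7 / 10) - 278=-3343 / 10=-334.30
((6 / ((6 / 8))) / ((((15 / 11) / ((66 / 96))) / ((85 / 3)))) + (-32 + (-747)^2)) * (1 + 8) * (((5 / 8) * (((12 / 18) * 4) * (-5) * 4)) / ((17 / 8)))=-4018257200 / 51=-78789356.86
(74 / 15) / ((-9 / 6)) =-148 / 45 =-3.29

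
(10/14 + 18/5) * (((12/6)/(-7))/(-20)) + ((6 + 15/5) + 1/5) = 9.26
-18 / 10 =-1.80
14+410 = 424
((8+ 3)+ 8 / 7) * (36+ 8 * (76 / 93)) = 336260 / 651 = 516.53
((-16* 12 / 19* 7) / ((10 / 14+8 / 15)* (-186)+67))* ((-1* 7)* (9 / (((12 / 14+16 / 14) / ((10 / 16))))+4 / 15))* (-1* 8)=8111264 / 109763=73.90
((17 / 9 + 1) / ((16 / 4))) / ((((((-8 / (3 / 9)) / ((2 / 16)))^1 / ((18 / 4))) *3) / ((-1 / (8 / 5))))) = 65 / 18432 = 0.00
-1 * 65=-65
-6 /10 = -3 /5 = -0.60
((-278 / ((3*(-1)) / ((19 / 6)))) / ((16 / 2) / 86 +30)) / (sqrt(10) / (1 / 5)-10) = 113563 / 174690 +113563*sqrt(10) / 349380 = 1.68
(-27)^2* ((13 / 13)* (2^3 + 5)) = 9477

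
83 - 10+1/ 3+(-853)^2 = 2183047/ 3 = 727682.33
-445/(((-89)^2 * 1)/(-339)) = 1695/89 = 19.04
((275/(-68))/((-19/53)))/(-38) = -14575/49096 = -0.30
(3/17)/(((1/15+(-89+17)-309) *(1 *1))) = -45/97138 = -0.00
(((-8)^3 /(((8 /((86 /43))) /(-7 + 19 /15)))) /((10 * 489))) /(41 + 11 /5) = 688 /198045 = 0.00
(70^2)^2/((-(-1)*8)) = 3001250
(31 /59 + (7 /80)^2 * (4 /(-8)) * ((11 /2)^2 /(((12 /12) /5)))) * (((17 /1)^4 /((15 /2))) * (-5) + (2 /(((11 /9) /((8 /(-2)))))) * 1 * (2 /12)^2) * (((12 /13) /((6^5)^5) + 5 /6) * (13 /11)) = 381661215169078485961745417797 /129896848797227608398888960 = 2938.19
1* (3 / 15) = 1 / 5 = 0.20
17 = 17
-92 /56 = -23 /14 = -1.64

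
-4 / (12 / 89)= -89 / 3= -29.67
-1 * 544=-544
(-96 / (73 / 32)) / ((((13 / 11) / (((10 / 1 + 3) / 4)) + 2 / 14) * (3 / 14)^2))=-1809.41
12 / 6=2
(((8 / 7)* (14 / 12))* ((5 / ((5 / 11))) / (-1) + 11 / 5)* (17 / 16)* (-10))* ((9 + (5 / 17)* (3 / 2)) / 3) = 1177 / 3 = 392.33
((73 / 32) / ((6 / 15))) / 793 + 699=699.01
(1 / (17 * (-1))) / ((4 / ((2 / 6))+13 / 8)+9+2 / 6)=-24 / 9367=-0.00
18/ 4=9/ 2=4.50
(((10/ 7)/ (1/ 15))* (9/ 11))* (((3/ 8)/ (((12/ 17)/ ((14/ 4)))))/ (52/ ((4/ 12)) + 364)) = 2295/ 36608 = 0.06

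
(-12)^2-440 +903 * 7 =6025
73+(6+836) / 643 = 47781 / 643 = 74.31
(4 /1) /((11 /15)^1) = 60 /11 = 5.45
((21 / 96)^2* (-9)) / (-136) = 441 / 139264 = 0.00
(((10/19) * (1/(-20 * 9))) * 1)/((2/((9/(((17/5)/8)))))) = -10/323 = -0.03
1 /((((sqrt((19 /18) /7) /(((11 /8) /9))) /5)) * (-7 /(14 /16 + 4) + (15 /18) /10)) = -715 * sqrt(266) /8018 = -1.45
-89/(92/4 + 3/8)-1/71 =-50739/13277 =-3.82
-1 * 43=-43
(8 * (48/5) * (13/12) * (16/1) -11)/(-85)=-6601/425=-15.53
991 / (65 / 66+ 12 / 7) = 457842 / 1247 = 367.15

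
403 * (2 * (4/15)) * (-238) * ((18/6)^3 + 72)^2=-2506808304/5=-501361660.80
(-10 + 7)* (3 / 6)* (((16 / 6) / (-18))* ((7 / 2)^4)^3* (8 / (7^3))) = 40353607 / 2304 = 17514.59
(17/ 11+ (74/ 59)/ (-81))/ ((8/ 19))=1528151/ 420552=3.63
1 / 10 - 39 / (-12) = 67 / 20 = 3.35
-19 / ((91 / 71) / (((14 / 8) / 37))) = -1349 / 1924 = -0.70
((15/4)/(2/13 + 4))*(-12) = -65/6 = -10.83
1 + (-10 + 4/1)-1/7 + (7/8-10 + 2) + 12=-15/56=-0.27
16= 16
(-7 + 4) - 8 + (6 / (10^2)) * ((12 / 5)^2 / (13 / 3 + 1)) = -13669 / 1250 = -10.94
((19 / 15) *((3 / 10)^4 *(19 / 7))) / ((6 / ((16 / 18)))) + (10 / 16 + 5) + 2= 1335097 / 175000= 7.63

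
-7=-7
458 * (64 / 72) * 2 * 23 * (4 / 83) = 674176 / 747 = 902.51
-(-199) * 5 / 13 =995 / 13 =76.54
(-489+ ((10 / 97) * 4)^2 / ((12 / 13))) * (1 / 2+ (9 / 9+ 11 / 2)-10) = 1466.45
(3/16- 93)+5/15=-4439/48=-92.48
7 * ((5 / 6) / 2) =35 / 12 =2.92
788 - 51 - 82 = 655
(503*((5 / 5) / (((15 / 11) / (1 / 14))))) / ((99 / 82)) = 20623 / 945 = 21.82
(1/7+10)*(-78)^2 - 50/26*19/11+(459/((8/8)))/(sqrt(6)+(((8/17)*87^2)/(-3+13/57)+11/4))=2930636348466758663027/47493952659874721 - 13245998256*sqrt(6)/47446506153721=61705.46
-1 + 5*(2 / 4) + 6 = 15 / 2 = 7.50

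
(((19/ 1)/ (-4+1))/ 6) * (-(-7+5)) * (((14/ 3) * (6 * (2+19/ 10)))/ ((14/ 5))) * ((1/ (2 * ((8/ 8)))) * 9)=-741/ 2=-370.50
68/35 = 1.94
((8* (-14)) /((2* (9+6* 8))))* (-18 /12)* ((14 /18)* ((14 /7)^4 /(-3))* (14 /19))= -4.50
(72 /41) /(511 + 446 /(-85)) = 6120 /1762549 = 0.00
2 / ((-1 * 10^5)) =-1 / 50000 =-0.00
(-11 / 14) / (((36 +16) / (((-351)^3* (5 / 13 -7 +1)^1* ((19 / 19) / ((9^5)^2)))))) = -10439 / 9920232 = -0.00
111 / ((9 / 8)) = 296 / 3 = 98.67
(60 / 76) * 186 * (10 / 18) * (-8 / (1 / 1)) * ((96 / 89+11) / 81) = -13330000 / 136971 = -97.32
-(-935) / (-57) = -16.40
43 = 43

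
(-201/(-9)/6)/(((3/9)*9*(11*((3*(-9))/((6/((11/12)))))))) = -268/9801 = -0.03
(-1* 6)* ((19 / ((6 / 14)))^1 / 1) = -266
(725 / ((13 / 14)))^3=1045678375000 / 2197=475957385.07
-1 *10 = -10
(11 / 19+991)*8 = 150720 / 19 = 7932.63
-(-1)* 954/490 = 477/245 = 1.95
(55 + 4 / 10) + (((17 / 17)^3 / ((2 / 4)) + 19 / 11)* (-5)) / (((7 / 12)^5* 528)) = 558006619 / 10168235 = 54.88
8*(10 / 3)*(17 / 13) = 1360 / 39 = 34.87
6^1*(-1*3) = -18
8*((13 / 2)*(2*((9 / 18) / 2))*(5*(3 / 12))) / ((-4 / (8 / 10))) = -13 / 2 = -6.50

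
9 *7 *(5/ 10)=63/ 2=31.50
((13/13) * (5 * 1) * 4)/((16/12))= 15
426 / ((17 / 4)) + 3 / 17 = 1707 / 17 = 100.41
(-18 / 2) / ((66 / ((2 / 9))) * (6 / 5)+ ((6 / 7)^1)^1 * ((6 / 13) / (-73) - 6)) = -33215 / 1296314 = -0.03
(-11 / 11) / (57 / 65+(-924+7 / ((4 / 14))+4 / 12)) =390 / 350333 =0.00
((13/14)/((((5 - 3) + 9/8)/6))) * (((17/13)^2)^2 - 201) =-27154752/76895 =-353.14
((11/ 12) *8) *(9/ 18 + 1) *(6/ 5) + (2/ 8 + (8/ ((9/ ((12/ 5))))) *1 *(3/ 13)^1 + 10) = 1245/ 52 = 23.94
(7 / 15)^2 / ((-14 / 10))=-7 / 45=-0.16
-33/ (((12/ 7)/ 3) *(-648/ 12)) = 77/ 72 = 1.07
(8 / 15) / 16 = 1 / 30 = 0.03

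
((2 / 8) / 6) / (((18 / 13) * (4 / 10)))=65 / 864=0.08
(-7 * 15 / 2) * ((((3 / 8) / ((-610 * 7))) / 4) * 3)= 27 / 7808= 0.00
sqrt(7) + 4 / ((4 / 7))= sqrt(7) + 7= 9.65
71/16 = 4.44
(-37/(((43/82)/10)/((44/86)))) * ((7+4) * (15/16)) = -13766775/3698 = -3722.76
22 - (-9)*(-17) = -131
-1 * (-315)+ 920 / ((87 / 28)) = 611.09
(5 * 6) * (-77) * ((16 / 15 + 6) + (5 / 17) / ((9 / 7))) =-859474 / 51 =-16852.43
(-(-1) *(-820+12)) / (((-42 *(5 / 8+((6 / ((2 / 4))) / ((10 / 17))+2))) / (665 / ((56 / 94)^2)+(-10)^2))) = 74421850 / 45129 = 1649.09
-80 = -80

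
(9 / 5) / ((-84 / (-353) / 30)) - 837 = -8541 / 14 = -610.07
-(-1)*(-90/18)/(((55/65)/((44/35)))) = -52/7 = -7.43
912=912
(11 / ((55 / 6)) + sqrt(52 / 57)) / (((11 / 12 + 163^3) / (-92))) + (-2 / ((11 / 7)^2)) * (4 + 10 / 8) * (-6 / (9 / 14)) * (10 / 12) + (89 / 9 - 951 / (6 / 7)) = -1066.54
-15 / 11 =-1.36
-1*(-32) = 32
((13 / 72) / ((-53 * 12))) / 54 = -13 / 2472768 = -0.00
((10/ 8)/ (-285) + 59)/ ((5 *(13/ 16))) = 53804/ 3705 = 14.52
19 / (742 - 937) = -19 / 195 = -0.10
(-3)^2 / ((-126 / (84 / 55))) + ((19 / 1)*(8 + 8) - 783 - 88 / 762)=-479.22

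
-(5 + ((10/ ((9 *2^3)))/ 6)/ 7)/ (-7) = 7565/ 10584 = 0.71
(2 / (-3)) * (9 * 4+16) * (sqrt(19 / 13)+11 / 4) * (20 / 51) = -5720 / 153 - 160 * sqrt(247) / 153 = -53.82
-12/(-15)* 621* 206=511704/5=102340.80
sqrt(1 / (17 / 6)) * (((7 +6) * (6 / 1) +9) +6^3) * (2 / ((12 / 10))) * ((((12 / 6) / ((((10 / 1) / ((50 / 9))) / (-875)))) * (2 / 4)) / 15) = -441875 * sqrt(102) / 459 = -9722.70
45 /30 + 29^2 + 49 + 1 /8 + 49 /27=192983 /216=893.44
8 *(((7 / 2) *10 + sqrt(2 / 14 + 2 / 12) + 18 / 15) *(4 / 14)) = 8 *sqrt(546) / 147 + 2896 / 35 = 84.01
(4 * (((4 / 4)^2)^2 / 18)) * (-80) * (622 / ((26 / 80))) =-3980800 / 117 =-34023.93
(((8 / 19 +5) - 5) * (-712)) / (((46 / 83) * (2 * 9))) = -118192 / 3933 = -30.05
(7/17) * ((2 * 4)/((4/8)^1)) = 112/17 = 6.59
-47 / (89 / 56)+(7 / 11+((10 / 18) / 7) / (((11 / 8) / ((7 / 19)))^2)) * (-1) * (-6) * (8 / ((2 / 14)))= 2171147608 / 11662827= 186.16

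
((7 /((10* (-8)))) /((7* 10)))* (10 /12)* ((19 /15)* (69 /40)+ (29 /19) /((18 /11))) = -106627 /32832000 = -0.00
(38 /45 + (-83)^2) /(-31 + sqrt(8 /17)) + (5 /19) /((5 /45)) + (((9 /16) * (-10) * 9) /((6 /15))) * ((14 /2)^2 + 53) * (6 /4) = -4374700532719 /223380720-620086 * sqrt(34) /734805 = -19588.98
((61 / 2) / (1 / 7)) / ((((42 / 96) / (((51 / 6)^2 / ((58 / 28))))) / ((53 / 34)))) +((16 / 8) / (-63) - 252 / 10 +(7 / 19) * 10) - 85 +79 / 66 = 100911734419 / 3818430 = 26427.55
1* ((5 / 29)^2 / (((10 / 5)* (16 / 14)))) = 175 / 13456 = 0.01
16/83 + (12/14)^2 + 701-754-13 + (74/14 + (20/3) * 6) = -80473/4067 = -19.79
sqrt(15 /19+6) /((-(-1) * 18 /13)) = 13 * sqrt(2451) /342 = 1.88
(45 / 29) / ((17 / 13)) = 585 / 493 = 1.19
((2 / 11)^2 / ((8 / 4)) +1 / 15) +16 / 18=5293 / 5445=0.97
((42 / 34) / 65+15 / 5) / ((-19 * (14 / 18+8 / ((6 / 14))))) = -30024 / 3674125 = -0.01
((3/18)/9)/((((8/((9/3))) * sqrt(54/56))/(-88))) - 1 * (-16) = 15.38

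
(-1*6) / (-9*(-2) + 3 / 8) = -16 / 49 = -0.33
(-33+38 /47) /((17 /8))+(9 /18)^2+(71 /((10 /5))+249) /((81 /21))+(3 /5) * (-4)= 56.46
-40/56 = -5/7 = -0.71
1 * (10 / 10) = 1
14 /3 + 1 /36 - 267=-9443 /36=-262.31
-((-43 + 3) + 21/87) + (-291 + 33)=-6329/29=-218.24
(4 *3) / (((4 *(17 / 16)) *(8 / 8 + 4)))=48 / 85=0.56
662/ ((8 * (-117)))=-331/ 468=-0.71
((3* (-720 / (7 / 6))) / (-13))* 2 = 25920 / 91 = 284.84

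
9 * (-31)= -279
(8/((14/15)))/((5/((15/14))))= 90/49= 1.84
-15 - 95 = -110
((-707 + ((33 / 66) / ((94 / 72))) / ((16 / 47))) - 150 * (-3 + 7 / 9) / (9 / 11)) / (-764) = 64469 / 165024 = 0.39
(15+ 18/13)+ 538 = 7207/13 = 554.38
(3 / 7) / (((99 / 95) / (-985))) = -405.09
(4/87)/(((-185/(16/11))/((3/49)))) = -64/2891735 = -0.00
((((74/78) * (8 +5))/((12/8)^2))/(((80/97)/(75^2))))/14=448625/168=2670.39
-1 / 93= -0.01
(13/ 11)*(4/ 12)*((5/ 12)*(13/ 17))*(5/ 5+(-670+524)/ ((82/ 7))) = -198575/ 138006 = -1.44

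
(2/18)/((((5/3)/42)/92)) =1288/5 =257.60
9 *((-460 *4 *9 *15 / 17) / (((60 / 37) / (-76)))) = 104775120 / 17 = 6163242.35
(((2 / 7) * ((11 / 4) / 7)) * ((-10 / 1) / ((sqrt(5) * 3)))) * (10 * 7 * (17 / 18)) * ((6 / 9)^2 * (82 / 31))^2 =-100591040 * sqrt(5) / 14711949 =-15.29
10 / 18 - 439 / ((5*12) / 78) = -51313 / 90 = -570.14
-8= -8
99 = 99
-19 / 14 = -1.36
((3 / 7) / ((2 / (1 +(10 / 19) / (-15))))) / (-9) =-55 / 2394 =-0.02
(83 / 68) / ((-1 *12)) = -83 / 816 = -0.10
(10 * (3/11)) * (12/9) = 40/11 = 3.64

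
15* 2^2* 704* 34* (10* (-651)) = -9349401600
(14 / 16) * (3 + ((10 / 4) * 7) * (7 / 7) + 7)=385 / 16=24.06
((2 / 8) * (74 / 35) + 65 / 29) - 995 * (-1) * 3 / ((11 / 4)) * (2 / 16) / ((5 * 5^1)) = 91522 / 11165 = 8.20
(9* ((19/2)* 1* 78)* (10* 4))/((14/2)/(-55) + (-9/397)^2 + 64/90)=2601458691975/5698637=456505.42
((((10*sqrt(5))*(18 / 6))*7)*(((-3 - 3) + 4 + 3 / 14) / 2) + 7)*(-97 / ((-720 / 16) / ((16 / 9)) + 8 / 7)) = 76048 / 2707 - 2037000*sqrt(5) / 2707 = -1654.53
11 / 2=5.50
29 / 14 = 2.07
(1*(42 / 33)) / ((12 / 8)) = 28 / 33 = 0.85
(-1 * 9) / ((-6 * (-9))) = -1 / 6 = -0.17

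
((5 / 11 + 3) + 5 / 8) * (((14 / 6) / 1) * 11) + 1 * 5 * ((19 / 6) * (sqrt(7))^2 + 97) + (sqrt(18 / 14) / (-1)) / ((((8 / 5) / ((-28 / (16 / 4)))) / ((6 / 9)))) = 5 * sqrt(7) / 4 + 16813 / 24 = 703.85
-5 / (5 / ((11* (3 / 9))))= -11 / 3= -3.67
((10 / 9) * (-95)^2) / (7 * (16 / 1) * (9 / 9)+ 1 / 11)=992750 / 11097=89.46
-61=-61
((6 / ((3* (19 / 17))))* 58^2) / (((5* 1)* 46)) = 26.17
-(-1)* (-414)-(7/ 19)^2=-149503/ 361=-414.14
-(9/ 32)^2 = -81/ 1024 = -0.08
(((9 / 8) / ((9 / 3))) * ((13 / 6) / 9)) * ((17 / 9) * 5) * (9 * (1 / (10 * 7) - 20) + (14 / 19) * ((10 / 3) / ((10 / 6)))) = -52436449 / 344736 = -152.11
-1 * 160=-160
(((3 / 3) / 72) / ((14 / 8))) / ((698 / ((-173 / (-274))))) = 173 / 24097752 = 0.00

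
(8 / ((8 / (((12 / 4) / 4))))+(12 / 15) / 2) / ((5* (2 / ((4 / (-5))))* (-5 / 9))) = 207 / 1250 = 0.17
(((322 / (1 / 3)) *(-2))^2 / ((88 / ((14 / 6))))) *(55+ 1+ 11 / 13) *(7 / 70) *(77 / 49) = 57466857 / 65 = 884105.49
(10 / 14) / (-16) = -5 / 112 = -0.04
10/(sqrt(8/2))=5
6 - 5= 1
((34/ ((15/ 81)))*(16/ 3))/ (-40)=-612/ 25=-24.48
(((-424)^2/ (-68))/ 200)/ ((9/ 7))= -39326/ 3825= -10.28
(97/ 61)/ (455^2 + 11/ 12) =1164/ 151542971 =0.00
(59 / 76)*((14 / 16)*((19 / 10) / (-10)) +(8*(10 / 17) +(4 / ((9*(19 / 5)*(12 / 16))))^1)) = 3.65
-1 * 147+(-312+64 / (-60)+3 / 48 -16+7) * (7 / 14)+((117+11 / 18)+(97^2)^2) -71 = 127481788237 / 1440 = 88529019.61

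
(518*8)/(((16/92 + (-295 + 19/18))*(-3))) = 571872/121621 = 4.70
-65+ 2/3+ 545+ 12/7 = 482.38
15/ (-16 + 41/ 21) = -63/ 59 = -1.07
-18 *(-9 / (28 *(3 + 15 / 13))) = 39 / 28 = 1.39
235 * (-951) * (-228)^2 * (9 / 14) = -52279399080 / 7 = -7468485582.86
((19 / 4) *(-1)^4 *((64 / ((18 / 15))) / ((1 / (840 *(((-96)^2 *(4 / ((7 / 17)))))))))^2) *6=458466455810211840000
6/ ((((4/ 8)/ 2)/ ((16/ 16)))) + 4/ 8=49/ 2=24.50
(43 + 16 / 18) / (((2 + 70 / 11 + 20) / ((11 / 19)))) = 47795 / 53352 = 0.90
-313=-313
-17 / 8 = -2.12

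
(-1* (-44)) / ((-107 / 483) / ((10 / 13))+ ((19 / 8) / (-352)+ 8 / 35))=-42746880 / 64283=-664.98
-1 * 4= -4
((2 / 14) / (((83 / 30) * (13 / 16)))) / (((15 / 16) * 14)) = 256 / 52871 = 0.00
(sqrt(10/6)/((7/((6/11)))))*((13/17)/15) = 26*sqrt(15)/19635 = 0.01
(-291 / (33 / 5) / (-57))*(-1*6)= -970 / 209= -4.64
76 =76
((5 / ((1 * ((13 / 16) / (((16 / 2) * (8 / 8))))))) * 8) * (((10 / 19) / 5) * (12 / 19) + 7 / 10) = 1416704 / 4693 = 301.88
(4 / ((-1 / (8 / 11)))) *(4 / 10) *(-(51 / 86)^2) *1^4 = 41616 / 101695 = 0.41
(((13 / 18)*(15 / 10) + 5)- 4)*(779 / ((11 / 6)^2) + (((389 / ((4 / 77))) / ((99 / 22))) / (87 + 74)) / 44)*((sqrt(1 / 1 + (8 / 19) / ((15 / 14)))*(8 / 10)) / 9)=50.71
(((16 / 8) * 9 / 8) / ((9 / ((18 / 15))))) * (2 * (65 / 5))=39 / 5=7.80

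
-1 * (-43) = 43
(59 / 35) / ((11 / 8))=1.23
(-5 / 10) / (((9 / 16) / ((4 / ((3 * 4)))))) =-8 / 27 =-0.30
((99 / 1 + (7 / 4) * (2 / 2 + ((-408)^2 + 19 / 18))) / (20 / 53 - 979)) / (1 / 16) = -2224076206 / 466803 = -4764.49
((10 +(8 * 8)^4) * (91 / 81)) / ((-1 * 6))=-763363783 / 243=-3141414.74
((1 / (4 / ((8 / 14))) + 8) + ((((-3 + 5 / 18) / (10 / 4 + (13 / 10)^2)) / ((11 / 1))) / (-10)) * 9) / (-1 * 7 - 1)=-66107 / 64526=-1.02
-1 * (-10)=10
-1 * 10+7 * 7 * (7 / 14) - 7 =15 / 2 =7.50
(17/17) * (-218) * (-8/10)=872/5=174.40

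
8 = 8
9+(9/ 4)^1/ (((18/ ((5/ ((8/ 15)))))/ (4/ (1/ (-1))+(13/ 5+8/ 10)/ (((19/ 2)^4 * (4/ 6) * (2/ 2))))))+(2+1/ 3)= 6.65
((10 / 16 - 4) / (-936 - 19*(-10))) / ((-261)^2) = 1 / 15057264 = 0.00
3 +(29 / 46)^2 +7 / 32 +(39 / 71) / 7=31084047 / 8413216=3.69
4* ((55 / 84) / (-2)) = -55 / 42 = -1.31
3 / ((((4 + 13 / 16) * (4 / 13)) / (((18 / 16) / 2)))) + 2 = 967 / 308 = 3.14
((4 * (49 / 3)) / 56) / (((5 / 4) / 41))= 574 / 15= 38.27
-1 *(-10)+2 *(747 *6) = 8974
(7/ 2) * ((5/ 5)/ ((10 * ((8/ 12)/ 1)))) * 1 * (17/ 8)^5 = 29816997/ 1310720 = 22.75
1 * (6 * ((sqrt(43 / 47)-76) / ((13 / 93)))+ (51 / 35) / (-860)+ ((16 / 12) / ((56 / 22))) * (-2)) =-3830674189 / 1173900+ 558 * sqrt(2021) / 611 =-3222.15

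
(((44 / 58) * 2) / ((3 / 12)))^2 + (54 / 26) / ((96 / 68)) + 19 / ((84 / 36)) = 28436687 / 612248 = 46.45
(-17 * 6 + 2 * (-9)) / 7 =-120 / 7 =-17.14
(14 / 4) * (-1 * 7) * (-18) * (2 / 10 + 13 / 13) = 2646 / 5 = 529.20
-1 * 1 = -1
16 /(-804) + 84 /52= 4169 /2613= 1.60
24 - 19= 5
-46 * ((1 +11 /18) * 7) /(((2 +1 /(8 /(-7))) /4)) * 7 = -1045856 /81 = -12911.80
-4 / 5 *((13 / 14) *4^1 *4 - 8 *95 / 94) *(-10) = 17824 / 329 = 54.18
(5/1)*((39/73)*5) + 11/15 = 15428/1095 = 14.09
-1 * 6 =-6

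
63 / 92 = 0.68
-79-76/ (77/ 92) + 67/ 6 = -158.64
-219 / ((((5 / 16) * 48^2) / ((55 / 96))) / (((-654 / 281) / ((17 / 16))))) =87527 / 229296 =0.38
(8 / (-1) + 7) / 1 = -1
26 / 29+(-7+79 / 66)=-9391 / 1914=-4.91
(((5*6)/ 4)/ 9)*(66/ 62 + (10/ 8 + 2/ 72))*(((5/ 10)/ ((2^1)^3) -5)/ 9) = -516265/ 482112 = -1.07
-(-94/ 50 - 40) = 1047/ 25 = 41.88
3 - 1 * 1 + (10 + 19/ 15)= 199/ 15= 13.27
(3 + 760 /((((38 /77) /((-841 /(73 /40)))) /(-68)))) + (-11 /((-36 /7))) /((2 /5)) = 253640261473 /5256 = 48257279.58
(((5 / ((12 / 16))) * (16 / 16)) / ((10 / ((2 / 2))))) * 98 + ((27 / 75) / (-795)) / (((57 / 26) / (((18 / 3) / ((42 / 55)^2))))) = 16118189 / 246715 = 65.33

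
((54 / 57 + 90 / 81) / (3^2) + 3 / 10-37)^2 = 315049831849 / 236852100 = 1330.15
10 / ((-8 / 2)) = -5 / 2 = -2.50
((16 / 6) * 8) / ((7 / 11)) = 704 / 21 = 33.52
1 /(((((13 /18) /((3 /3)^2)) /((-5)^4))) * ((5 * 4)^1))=1125 /26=43.27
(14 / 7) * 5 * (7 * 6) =420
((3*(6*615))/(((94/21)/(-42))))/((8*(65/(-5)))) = 2440935/2444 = 998.75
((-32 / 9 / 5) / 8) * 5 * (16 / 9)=-64 / 81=-0.79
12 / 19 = 0.63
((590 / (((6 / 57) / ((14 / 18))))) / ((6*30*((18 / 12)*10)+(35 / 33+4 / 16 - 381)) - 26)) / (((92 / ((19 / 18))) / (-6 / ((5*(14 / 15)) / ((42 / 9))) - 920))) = -3796653245 / 188069229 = -20.19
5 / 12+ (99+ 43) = 1709 / 12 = 142.42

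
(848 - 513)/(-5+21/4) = 1340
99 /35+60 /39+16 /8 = 2897 /455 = 6.37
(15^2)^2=50625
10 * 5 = 50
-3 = -3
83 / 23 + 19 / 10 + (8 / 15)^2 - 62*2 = -1223441 / 10350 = -118.21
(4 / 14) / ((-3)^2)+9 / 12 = 197 / 252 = 0.78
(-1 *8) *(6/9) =-16/3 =-5.33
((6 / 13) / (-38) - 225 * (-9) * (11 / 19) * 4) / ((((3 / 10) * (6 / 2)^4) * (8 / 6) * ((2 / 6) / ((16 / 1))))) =812840 / 117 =6947.35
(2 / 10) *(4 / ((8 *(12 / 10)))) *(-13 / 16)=-13 / 192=-0.07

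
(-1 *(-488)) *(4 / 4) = 488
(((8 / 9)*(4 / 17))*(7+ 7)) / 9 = 0.33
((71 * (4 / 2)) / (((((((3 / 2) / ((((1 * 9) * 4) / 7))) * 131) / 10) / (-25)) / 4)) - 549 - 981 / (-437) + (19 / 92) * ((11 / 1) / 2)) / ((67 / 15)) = -204952976175 / 214790744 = -954.20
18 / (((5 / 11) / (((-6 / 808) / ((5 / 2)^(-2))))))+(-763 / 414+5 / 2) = -197507 / 167256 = -1.18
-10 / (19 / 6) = -60 / 19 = -3.16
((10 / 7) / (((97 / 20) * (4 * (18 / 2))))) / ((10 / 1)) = 5 / 6111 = 0.00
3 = 3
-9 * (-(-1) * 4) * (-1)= 36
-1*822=-822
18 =18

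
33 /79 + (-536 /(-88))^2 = 358624 /9559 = 37.52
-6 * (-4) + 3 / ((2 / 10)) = 39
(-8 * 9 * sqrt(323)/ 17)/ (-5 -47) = 18 * sqrt(323)/ 221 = 1.46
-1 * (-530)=530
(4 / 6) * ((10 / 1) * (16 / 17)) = 320 / 51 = 6.27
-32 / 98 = -16 / 49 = -0.33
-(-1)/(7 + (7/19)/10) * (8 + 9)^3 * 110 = 102681700/1337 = 76800.07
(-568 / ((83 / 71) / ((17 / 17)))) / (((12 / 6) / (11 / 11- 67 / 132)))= -327665 / 2739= -119.63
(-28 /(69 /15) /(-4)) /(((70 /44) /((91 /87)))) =2002 /2001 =1.00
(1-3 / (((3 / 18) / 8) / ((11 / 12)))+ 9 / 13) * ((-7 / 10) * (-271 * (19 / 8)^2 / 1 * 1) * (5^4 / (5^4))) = -139432.69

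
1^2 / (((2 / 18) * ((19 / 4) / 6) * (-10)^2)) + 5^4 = 296929 / 475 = 625.11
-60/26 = -30/13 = -2.31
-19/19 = -1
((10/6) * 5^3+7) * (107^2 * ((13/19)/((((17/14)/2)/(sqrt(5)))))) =8334872 * sqrt(5)/3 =6212446.79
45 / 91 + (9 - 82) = -6598 / 91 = -72.51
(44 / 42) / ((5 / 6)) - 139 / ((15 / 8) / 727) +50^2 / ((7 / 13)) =-5171336 / 105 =-49250.82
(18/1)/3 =6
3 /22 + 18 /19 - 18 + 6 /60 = -17573 /1045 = -16.82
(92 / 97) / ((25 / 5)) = 0.19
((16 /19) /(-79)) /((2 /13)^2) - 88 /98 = -99168 /73549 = -1.35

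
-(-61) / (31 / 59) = 3599 / 31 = 116.10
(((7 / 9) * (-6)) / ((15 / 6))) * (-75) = 140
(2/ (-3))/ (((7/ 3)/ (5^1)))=-10/ 7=-1.43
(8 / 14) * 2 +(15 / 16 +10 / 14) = 313 / 112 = 2.79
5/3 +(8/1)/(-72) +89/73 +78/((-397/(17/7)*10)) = 24894994/9129015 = 2.73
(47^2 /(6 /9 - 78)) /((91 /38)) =-125913 /10556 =-11.93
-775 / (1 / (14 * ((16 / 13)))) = -13353.85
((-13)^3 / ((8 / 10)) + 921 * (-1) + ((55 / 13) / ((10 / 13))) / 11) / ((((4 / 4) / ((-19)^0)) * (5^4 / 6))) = -44001 / 1250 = -35.20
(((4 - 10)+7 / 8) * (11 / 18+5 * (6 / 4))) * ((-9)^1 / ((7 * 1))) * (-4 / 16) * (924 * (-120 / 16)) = 1481535 / 16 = 92595.94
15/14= 1.07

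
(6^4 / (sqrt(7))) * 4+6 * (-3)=-18+5184 * sqrt(7) / 7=1941.37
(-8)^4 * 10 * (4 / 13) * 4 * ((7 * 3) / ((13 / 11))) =151388160 / 169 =895787.93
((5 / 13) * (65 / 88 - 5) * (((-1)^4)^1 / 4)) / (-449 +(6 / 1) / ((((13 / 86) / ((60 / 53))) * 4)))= 99375 / 106170592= 0.00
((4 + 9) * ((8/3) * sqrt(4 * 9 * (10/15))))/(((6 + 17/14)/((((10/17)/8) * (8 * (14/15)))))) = 81536 * sqrt(6)/15453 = 12.92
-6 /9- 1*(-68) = 202 /3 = 67.33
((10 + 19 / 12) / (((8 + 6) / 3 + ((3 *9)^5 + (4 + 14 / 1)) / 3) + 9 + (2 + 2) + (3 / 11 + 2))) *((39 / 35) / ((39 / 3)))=4587 / 22097436620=0.00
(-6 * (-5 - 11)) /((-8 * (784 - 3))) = -0.02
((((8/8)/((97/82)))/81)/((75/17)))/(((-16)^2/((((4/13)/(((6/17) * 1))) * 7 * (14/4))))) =580601/2941660800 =0.00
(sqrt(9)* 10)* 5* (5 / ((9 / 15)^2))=6250 / 3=2083.33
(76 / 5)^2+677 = 22701 / 25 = 908.04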